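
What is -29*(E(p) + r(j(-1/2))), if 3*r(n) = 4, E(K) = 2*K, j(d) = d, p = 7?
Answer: -1334/3 ≈ -444.67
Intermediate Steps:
r(n) = 4/3 (r(n) = (⅓)*4 = 4/3)
-29*(E(p) + r(j(-1/2))) = -29*(2*7 + 4/3) = -29*(14 + 4/3) = -29*46/3 = -1334/3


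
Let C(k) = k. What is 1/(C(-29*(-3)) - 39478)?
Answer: -1/39391 ≈ -2.5387e-5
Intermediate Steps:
1/(C(-29*(-3)) - 39478) = 1/(-29*(-3) - 39478) = 1/(87 - 39478) = 1/(-39391) = -1/39391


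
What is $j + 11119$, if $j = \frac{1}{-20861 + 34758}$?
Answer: $\frac{154520744}{13897} \approx 11119.0$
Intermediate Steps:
$j = \frac{1}{13897} \approx 7.1958 \cdot 10^{-5}$
$j + 11119 = \frac{1}{13897} + 11119 = \frac{154520744}{13897}$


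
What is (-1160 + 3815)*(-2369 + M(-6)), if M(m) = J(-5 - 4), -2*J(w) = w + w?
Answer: -6265800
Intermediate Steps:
J(w) = -w (J(w) = -(w + w)/2 = -w)
M(m) = 9 (M(m) = -(-5 - 4) = -1*(-9) = 9)
(-1160 + 3815)*(-2369 + M(-6)) = (-1160 + 3815)*(-2369 + 9) = 2655*(-2360) = -6265800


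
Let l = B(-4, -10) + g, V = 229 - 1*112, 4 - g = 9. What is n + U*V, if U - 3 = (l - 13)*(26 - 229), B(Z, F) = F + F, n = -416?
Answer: 902473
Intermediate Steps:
g = -5 (g = 4 - 1*9 = 4 - 9 = -5)
B(Z, F) = 2*F
V = 117 (V = 229 - 112 = 117)
l = -25 (l = 2*(-10) - 5 = -20 - 5 = -25)
U = 7717 (U = 3 + (-25 - 13)*(26 - 229) = 3 - 38*(-203) = 3 + 7714 = 7717)
n + U*V = -416 + 7717*117 = -416 + 902889 = 902473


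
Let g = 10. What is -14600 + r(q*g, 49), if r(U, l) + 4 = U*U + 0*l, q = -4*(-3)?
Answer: -204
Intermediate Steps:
q = 12
r(U, l) = -4 + U² (r(U, l) = -4 + (U*U + 0*l) = -4 + (U² + 0) = -4 + U²)
-14600 + r(q*g, 49) = -14600 + (-4 + (12*10)²) = -14600 + (-4 + 120²) = -14600 + (-4 + 14400) = -14600 + 14396 = -204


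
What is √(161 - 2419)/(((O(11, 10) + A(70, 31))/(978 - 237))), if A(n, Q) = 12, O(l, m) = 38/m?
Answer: 3705*I*√2258/79 ≈ 2228.6*I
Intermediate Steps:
√(161 - 2419)/(((O(11, 10) + A(70, 31))/(978 - 237))) = √(161 - 2419)/(((38/10 + 12)/(978 - 237))) = √(-2258)/(((38*(⅒) + 12)/741)) = (I*√2258)/(((19/5 + 12)*(1/741))) = (I*√2258)/(((79/5)*(1/741))) = (I*√2258)/(79/3705) = (I*√2258)*(3705/79) = 3705*I*√2258/79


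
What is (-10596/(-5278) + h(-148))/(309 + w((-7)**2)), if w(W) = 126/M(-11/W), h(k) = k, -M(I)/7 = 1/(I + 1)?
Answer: -2696918/5450289 ≈ -0.49482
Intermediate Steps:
M(I) = -7/(1 + I) (M(I) = -7/(I + 1) = -7/(1 + I))
w(W) = -18 + 198/W (w(W) = 126/((-7/(1 - 11/W))) = 126*(-1/7 + 11/(7*W)) = -18 + 198/W)
(-10596/(-5278) + h(-148))/(309 + w((-7)**2)) = (-10596/(-5278) - 148)/(309 + (-18 + 198/((-7)**2))) = (-10596*(-1/5278) - 148)/(309 + (-18 + 198/49)) = (5298/2639 - 148)/(309 + (-18 + 198*(1/49))) = -385274/(2639*(309 + (-18 + 198/49))) = -385274/(2639*(309 - 684/49)) = -385274/(2639*14457/49) = -385274/2639*49/14457 = -2696918/5450289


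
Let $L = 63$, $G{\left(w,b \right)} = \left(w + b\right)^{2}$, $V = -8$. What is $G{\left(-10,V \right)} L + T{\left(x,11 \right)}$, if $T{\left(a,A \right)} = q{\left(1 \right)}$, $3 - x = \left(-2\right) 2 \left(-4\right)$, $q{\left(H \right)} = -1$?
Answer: $20411$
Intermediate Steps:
$G{\left(w,b \right)} = \left(b + w\right)^{2}$
$x = -13$ ($x = 3 - \left(-2\right) 2 \left(-4\right) = 3 - \left(-4\right) \left(-4\right) = 3 - 16 = -13$)
$T{\left(a,A \right)} = -1$
$G{\left(-10,V \right)} L + T{\left(x,11 \right)} = \left(-8 - 10\right)^{2} \cdot 63 - 1 = \left(-18\right)^{2} \cdot 63 - 1 = 324 \cdot 63 - 1 = 20412 - 1 = 20411$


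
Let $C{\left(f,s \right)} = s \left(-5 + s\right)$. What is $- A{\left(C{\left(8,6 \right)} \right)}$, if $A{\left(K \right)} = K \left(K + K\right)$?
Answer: $-72$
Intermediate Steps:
$A{\left(K \right)} = 2 K^{2}$ ($A{\left(K \right)} = K 2 K = 2 K^{2}$)
$- A{\left(C{\left(8,6 \right)} \right)} = - 2 \left(6 \left(-5 + 6\right)\right)^{2} = - 2 \left(6 \cdot 1\right)^{2} = - 2 \cdot 6^{2} = - 2 \cdot 36 = \left(-1\right) 72 = -72$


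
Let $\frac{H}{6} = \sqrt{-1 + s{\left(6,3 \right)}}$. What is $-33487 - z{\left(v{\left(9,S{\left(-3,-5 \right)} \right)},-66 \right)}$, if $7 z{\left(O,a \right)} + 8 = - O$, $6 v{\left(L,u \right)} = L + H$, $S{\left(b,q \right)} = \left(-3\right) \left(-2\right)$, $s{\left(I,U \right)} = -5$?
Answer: $- \frac{468799}{14} + \frac{i \sqrt{6}}{7} \approx -33486.0 + 0.34993 i$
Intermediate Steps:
$S{\left(b,q \right)} = 6$
$H = 6 i \sqrt{6}$ ($H = 6 \sqrt{-1 - 5} = 6 \sqrt{-6} = 6 i \sqrt{6} \approx 14.697 i$)
$v{\left(L,u \right)} = \frac{L}{6} + i \sqrt{6}$ ($v{\left(L,u \right)} = \frac{L + 6 i \sqrt{6}}{6} = \frac{L}{6} + i \sqrt{6}$)
$z{\left(O,a \right)} = - \frac{8}{7} - \frac{O}{7}$ ($z{\left(O,a \right)} = - \frac{8}{7} + \frac{\left(-1\right) O}{7} = - \frac{8}{7} - \frac{O}{7}$)
$-33487 - z{\left(v{\left(9,S{\left(-3,-5 \right)} \right)},-66 \right)} = -33487 - \left(- \frac{8}{7} - \frac{\frac{1}{6} \cdot 9 + i \sqrt{6}}{7}\right) = -33487 - \left(- \frac{8}{7} - \frac{\frac{3}{2} + i \sqrt{6}}{7}\right) = -33487 - \left(- \frac{8}{7} - \left(\frac{3}{14} + \frac{i \sqrt{6}}{7}\right)\right) = -33487 - \left(- \frac{19}{14} - \frac{i \sqrt{6}}{7}\right) = -33487 + \left(\frac{19}{14} + \frac{i \sqrt{6}}{7}\right) = - \frac{468799}{14} + \frac{i \sqrt{6}}{7}$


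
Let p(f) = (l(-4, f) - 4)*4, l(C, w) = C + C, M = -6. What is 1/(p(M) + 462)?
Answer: 1/414 ≈ 0.0024155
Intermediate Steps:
l(C, w) = 2*C
p(f) = -48 (p(f) = (2*(-4) - 4)*4 = (-8 - 4)*4 = -12*4 = -48)
1/(p(M) + 462) = 1/(-48 + 462) = 1/414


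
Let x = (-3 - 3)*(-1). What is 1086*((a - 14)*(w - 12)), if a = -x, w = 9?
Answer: 65160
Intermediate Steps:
x = 6 (x = -6*(-1) = 6)
a = -6 (a = -1*6 = -6)
1086*((a - 14)*(w - 12)) = 1086*((-6 - 14)*(9 - 12)) = 1086*(-20*(-3)) = 1086*60 = 65160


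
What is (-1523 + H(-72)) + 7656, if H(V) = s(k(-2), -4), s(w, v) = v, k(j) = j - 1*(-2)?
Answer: 6129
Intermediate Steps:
k(j) = 2 + j (k(j) = j + 2 = 2 + j)
H(V) = -4
(-1523 + H(-72)) + 7656 = (-1523 - 4) + 7656 = -1527 + 7656 = 6129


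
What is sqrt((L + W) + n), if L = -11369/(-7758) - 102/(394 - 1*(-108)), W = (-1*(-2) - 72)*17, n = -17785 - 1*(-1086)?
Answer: I*sqrt(7536329925241162)/649086 ≈ 133.75*I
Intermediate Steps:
n = -16699 (n = -17785 + 1086 = -16699)
W = -1190 (W = (2 - 72)*17 = -70*17 = -1190)
L = 2457961/1947258 (L = -11369*(-1/7758) - 102/(394 + 108) = 11369/7758 - 102/502 = 11369/7758 - 102*1/502 = 11369/7758 - 51/251 = 2457961/1947258 ≈ 1.2623)
sqrt((L + W) + n) = sqrt((2457961/1947258 - 1190) - 16699) = sqrt(-2314779059/1947258 - 16699) = sqrt(-34832040401/1947258) = I*sqrt(7536329925241162)/649086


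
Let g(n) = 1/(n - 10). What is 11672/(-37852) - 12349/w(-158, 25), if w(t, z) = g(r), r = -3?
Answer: 1519158713/9463 ≈ 1.6054e+5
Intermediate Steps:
g(n) = 1/(-10 + n)
w(t, z) = -1/13 (w(t, z) = 1/(-10 - 3) = 1/(-13) = -1/13)
11672/(-37852) - 12349/w(-158, 25) = 11672/(-37852) - 12349/(-1/13) = 11672*(-1/37852) - 12349*(-13) = -2918/9463 + 160537 = 1519158713/9463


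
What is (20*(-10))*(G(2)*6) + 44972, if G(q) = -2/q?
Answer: 46172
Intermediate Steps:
(20*(-10))*(G(2)*6) + 44972 = (20*(-10))*(-2/2*6) + 44972 = -200*(-2*½)*6 + 44972 = -(-200)*6 + 44972 = -200*(-6) + 44972 = 1200 + 44972 = 46172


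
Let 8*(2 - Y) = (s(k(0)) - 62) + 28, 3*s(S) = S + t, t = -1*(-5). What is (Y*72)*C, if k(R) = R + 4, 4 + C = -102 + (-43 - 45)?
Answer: -82062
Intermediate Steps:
t = 5
C = -194 (C = -4 + (-102 + (-43 - 45)) = -4 + (-102 - 88) = -4 - 190 = -194)
k(R) = 4 + R
s(S) = 5/3 + S/3 (s(S) = (S + 5)/3 = (5 + S)/3 = 5/3 + S/3)
Y = 47/8 (Y = 2 - (((5/3 + (4 + 0)/3) - 62) + 28)/8 = 2 - (((5/3 + (1/3)*4) - 62) + 28)/8 = 2 - (((5/3 + 4/3) - 62) + 28)/8 = 2 - ((3 - 62) + 28)/8 = 2 - (-59 + 28)/8 = 2 - 1/8*(-31) = 2 + 31/8 = 47/8 ≈ 5.8750)
(Y*72)*C = ((47/8)*72)*(-194) = 423*(-194) = -82062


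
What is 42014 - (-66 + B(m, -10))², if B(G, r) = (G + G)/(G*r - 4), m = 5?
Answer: 27434837/729 ≈ 37634.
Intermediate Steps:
B(G, r) = 2*G/(-4 + G*r) (B(G, r) = (2*G)/(-4 + G*r) = 2*G/(-4 + G*r))
42014 - (-66 + B(m, -10))² = 42014 - (-66 + 2*5/(-4 + 5*(-10)))² = 42014 - (-66 + 2*5/(-4 - 50))² = 42014 - (-66 + 2*5/(-54))² = 42014 - (-66 + 2*5*(-1/54))² = 42014 - (-66 - 5/27)² = 42014 - (-1787/27)² = 42014 - 1*3193369/729 = 42014 - 3193369/729 = 27434837/729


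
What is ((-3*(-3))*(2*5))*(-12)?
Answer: -1080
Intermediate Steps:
((-3*(-3))*(2*5))*(-12) = (9*10)*(-12) = 90*(-12) = -1080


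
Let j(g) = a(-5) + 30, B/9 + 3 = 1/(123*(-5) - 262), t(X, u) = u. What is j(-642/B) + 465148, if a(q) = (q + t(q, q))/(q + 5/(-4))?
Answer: 2325898/5 ≈ 4.6518e+5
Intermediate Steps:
a(q) = 2*q/(-5/4 + q) (a(q) = (q + q)/(q + 5/(-4)) = (2*q)/(q + 5*(-¼)) = (2*q)/(q - 5/4) = (2*q)/(-5/4 + q) = 2*q/(-5/4 + q))
B = -23688/877 (B = -27 + 9/(123*(-5) - 262) = -27 + 9/(-615 - 262) = -27 + 9/(-877) = -27 + 9*(-1/877) = -27 - 9/877 = -23688/877 ≈ -27.010)
j(g) = 158/5 (j(g) = 8*(-5)/(-5 + 4*(-5)) + 30 = 8*(-5)/(-5 - 20) + 30 = 8*(-5)/(-25) + 30 = 8*(-5)*(-1/25) + 30 = 8/5 + 30 = 158/5)
j(-642/B) + 465148 = 158/5 + 465148 = 2325898/5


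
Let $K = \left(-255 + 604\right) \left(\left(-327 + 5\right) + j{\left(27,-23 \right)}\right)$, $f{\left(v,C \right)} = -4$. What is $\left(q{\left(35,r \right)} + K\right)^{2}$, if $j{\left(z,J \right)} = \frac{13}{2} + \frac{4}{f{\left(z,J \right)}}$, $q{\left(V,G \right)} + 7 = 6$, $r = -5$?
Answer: $\frac{48805204561}{4} \approx 1.2201 \cdot 10^{10}$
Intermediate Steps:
$q{\left(V,G \right)} = -1$ ($q{\left(V,G \right)} = -7 + 6 = -1$)
$j{\left(z,J \right)} = \frac{11}{2}$ ($j{\left(z,J \right)} = \frac{13}{2} + \frac{4}{-4} = 13 \cdot \frac{1}{2} + 4 \left(- \frac{1}{4}\right) = \frac{13}{2} - 1 = \frac{11}{2}$)
$K = - \frac{220917}{2}$ ($K = \left(-255 + 604\right) \left(\left(-327 + 5\right) + \frac{11}{2}\right) = 349 \left(-322 + \frac{11}{2}\right) = 349 \left(- \frac{633}{2}\right) = - \frac{220917}{2} \approx -1.1046 \cdot 10^{5}$)
$\left(q{\left(35,r \right)} + K\right)^{2} = \left(-1 - \frac{220917}{2}\right)^{2} = \left(- \frac{220919}{2}\right)^{2} = \frac{48805204561}{4}$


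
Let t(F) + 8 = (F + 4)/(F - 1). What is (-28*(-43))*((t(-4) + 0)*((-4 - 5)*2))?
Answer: 173376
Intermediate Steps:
t(F) = -8 + (4 + F)/(-1 + F) (t(F) = -8 + (F + 4)/(F - 1) = -8 + (4 + F)/(-1 + F))
(-28*(-43))*((t(-4) + 0)*((-4 - 5)*2)) = (-28*(-43))*(((12 - 7*(-4))/(-1 - 4) + 0)*((-4 - 5)*2)) = 1204*(((12 + 28)/(-5) + 0)*(-9*2)) = 1204*((-1/5*40 + 0)*(-18)) = 1204*((-8 + 0)*(-18)) = 1204*(-8*(-18)) = 1204*144 = 173376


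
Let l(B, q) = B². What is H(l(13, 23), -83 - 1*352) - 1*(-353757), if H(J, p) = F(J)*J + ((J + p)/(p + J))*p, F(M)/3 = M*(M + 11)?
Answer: 15776262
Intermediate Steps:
F(M) = 3*M*(11 + M) (F(M) = 3*(M*(M + 11)) = 3*(M*(11 + M)) = 3*M*(11 + M))
H(J, p) = p + 3*J²*(11 + J) (H(J, p) = (3*J*(11 + J))*J + ((J + p)/(p + J))*p = 3*J²*(11 + J) + ((J + p)/(J + p))*p = 3*J²*(11 + J) + 1*p = 3*J²*(11 + J) + p = p + 3*J²*(11 + J))
H(l(13, 23), -83 - 1*352) - 1*(-353757) = ((-83 - 1*352) + 3*(13²)²*(11 + 13²)) - 1*(-353757) = ((-83 - 352) + 3*169²*(11 + 169)) + 353757 = (-435 + 3*28561*180) + 353757 = (-435 + 15422940) + 353757 = 15422505 + 353757 = 15776262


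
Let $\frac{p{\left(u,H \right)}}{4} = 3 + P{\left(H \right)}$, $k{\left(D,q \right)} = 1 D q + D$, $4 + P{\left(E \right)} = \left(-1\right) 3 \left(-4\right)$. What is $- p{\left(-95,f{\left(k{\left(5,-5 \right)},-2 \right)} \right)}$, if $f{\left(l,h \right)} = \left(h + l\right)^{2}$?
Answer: $-44$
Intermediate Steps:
$P{\left(E \right)} = 8$ ($P{\left(E \right)} = -4 + \left(-1\right) 3 \left(-4\right) = -4 - -12 = -4 + 12 = 8$)
$k{\left(D,q \right)} = D + D q$ ($k{\left(D,q \right)} = D q + D = D + D q$)
$p{\left(u,H \right)} = 44$ ($p{\left(u,H \right)} = 4 \left(3 + 8\right) = 4 \cdot 11 = 44$)
$- p{\left(-95,f{\left(k{\left(5,-5 \right)},-2 \right)} \right)} = \left(-1\right) 44 = -44$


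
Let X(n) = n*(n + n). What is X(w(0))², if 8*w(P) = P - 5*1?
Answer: 625/1024 ≈ 0.61035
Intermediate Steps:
w(P) = -5/8 + P/8 (w(P) = (P - 5*1)/8 = (P - 5)/8 = (-5 + P)/8 = -5/8 + P/8)
X(n) = 2*n² (X(n) = n*(2*n) = 2*n²)
X(w(0))² = (2*(-5/8 + (⅛)*0)²)² = (2*(-5/8 + 0)²)² = (2*(-5/8)²)² = (2*(25/64))² = (25/32)² = 625/1024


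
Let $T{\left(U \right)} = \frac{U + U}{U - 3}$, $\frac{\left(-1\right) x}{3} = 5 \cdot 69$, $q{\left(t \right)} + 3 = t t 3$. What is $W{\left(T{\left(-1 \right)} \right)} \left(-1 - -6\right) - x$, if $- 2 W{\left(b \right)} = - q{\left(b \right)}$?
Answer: $\frac{8235}{8} \approx 1029.4$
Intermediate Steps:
$q{\left(t \right)} = -3 + 3 t^{2}$ ($q{\left(t \right)} = -3 + t t 3 = -3 + t^{2} \cdot 3 = -3 + 3 t^{2}$)
$x = -1035$ ($x = - 3 \cdot 5 \cdot 69 = \left(-3\right) 345 = -1035$)
$T{\left(U \right)} = \frac{2 U}{-3 + U}$
$W{\left(b \right)} = - \frac{3}{2} + \frac{3 b^{2}}{2}$ ($W{\left(b \right)} = - \frac{\left(-1\right) \left(-3 + 3 b^{2}\right)}{2} = - \frac{3 - 3 b^{2}}{2} = - \frac{3}{2} + \frac{3 b^{2}}{2}$)
$W{\left(T{\left(-1 \right)} \right)} \left(-1 - -6\right) - x = \left(- \frac{3}{2} + \frac{3 \left(2 \left(-1\right) \frac{1}{-3 - 1}\right)^{2}}{2}\right) \left(-1 - -6\right) - -1035 = \left(- \frac{3}{2} + \frac{3 \left(2 \left(-1\right) \frac{1}{-4}\right)^{2}}{2}\right) \left(-1 + 6\right) + 1035 = \left(- \frac{3}{2} + \frac{3 \left(2 \left(-1\right) \left(- \frac{1}{4}\right)\right)^{2}}{2}\right) 5 + 1035 = \left(- \frac{3}{2} + \frac{3}{2 \cdot 4}\right) 5 + 1035 = \left(- \frac{3}{2} + \frac{3}{2} \cdot \frac{1}{4}\right) 5 + 1035 = \left(- \frac{3}{2} + \frac{3}{8}\right) 5 + 1035 = \left(- \frac{9}{8}\right) 5 + 1035 = - \frac{45}{8} + 1035 = \frac{8235}{8}$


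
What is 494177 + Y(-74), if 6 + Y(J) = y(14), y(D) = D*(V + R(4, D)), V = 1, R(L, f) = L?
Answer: 494241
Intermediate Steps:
y(D) = 5*D (y(D) = D*(1 + 4) = D*5 = 5*D)
Y(J) = 64 (Y(J) = -6 + 5*14 = -6 + 70 = 64)
494177 + Y(-74) = 494177 + 64 = 494241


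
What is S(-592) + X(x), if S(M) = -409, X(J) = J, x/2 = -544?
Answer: -1497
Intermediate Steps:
x = -1088 (x = 2*(-544) = -1088)
S(-592) + X(x) = -409 - 1088 = -1497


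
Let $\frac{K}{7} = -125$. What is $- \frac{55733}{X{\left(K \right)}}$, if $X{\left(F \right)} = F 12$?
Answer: $\frac{55733}{10500} \approx 5.3079$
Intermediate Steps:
$K = -875$ ($K = 7 \left(-125\right) = -875$)
$X{\left(F \right)} = 12 F$
$- \frac{55733}{X{\left(K \right)}} = - \frac{55733}{12 \left(-875\right)} = - \frac{55733}{-10500} = \left(-55733\right) \left(- \frac{1}{10500}\right) = \frac{55733}{10500}$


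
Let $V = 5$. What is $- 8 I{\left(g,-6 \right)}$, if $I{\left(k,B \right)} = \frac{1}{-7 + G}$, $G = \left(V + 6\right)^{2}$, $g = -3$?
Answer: $- \frac{4}{57} \approx -0.070175$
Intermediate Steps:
$G = 121$ ($G = \left(5 + 6\right)^{2} = 11^{2} = 121$)
$I{\left(k,B \right)} = \frac{1}{114}$ ($I{\left(k,B \right)} = \frac{1}{-7 + 121} = \frac{1}{114}$)
$- 8 I{\left(g,-6 \right)} = \left(-8\right) \frac{1}{114} = - \frac{4}{57}$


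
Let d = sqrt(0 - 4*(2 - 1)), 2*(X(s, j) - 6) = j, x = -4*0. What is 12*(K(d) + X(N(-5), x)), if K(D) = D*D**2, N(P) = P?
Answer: 72 - 96*I ≈ 72.0 - 96.0*I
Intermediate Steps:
x = 0
X(s, j) = 6 + j/2
d = 2*I (d = sqrt(0 - 4*1) = sqrt(0 - 4) = sqrt(-4) = 2*I ≈ 2.0*I)
K(D) = D**3
12*(K(d) + X(N(-5), x)) = 12*((2*I)**3 + (6 + (1/2)*0)) = 12*(-8*I + (6 + 0)) = 12*(-8*I + 6) = 12*(6 - 8*I) = 72 - 96*I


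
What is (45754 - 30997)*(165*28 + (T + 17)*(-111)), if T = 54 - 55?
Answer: 41968908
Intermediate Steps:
T = -1
(45754 - 30997)*(165*28 + (T + 17)*(-111)) = (45754 - 30997)*(165*28 + (-1 + 17)*(-111)) = 14757*(4620 + 16*(-111)) = 14757*(4620 - 1776) = 14757*2844 = 41968908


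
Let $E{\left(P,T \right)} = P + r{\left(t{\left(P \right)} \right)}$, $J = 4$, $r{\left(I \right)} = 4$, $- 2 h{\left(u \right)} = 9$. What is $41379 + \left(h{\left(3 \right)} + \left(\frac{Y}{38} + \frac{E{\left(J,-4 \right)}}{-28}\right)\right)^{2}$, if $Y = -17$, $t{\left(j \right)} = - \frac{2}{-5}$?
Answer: $\frac{732437547}{17689} \approx 41406.0$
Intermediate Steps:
$h{\left(u \right)} = - \frac{9}{2}$ ($h{\left(u \right)} = \left(- \frac{1}{2}\right) 9 = - \frac{9}{2}$)
$t{\left(j \right)} = \frac{2}{5}$ ($t{\left(j \right)} = \left(-2\right) \left(- \frac{1}{5}\right) = \frac{2}{5}$)
$E{\left(P,T \right)} = 4 + P$ ($E{\left(P,T \right)} = P + 4 = 4 + P$)
$41379 + \left(h{\left(3 \right)} + \left(\frac{Y}{38} + \frac{E{\left(J,-4 \right)}}{-28}\right)\right)^{2} = 41379 + \left(- \frac{9}{2} - \left(\frac{17}{38} - \frac{4 + 4}{-28}\right)\right)^{2} = 41379 + \left(- \frac{9}{2} + \left(\left(-17\right) \frac{1}{38} + 8 \left(- \frac{1}{28}\right)\right)\right)^{2} = 41379 + \left(- \frac{9}{2} - \frac{195}{266}\right)^{2} = 41379 + \left(- \frac{696}{133}\right)^{2} = 41379 + \frac{484416}{17689} = \frac{732437547}{17689}$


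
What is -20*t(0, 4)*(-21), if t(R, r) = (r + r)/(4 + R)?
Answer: 840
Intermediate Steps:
t(R, r) = 2*r/(4 + R) (t(R, r) = (2*r)/(4 + R) = 2*r/(4 + R))
-20*t(0, 4)*(-21) = -40*4/(4 + 0)*(-21) = -40*4/4*(-21) = -20*2*(-21) = -40*(-21) = 840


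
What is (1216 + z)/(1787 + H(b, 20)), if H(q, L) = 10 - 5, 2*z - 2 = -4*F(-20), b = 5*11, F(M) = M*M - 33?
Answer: 69/256 ≈ 0.26953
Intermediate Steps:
F(M) = -33 + M**2 (F(M) = M**2 - 33 = -33 + M**2)
b = 55
z = -733 (z = 1 + (-4*(-33 + (-20)**2))/2 = 1 + (-4*(-33 + 400))/2 = 1 + (-4*367)/2 = 1 + (1/2)*(-1468) = 1 - 734 = -733)
H(q, L) = 5
(1216 + z)/(1787 + H(b, 20)) = (1216 - 733)/(1787 + 5) = 483/1792 = 483*(1/1792) = 69/256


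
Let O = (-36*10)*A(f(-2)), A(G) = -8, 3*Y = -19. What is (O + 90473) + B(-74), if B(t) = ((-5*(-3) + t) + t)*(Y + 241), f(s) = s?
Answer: 186427/3 ≈ 62142.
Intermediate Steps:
Y = -19/3 (Y = (⅓)*(-19) = -19/3 ≈ -6.3333)
O = 2880 (O = -36*10*(-8) = -360*(-8) = 2880)
B(t) = 3520 + 1408*t/3 (B(t) = ((-5*(-3) + t) + t)*(-19/3 + 241) = ((15 + t) + t)*(704/3) = (15 + 2*t)*(704/3) = 3520 + 1408*t/3)
(O + 90473) + B(-74) = (2880 + 90473) + (3520 + (1408/3)*(-74)) = 93353 + (3520 - 104192/3) = 93353 - 93632/3 = 186427/3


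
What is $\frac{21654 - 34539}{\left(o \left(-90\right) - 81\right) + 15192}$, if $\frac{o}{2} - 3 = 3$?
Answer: $- \frac{4295}{4677} \approx -0.91832$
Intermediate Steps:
$o = 12$ ($o = 6 + 2 \cdot 3 = 6 + 6 = 12$)
$\frac{21654 - 34539}{\left(o \left(-90\right) - 81\right) + 15192} = \frac{21654 - 34539}{\left(12 \left(-90\right) - 81\right) + 15192} = - \frac{12885}{\left(-1080 - 81\right) + 15192} = - \frac{12885}{-1161 + 15192} = - \frac{12885}{14031} = \left(-12885\right) \frac{1}{14031} = - \frac{4295}{4677}$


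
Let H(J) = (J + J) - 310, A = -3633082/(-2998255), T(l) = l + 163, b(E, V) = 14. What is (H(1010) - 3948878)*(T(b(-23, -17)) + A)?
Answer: -2109067450967456/2998255 ≈ -7.0343e+8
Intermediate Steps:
T(l) = 163 + l
A = 3633082/2998255 (A = -3633082*(-1/2998255) = 3633082/2998255 ≈ 1.2117)
H(J) = -310 + 2*J (H(J) = 2*J - 310 = -310 + 2*J)
(H(1010) - 3948878)*(T(b(-23, -17)) + A) = ((-310 + 2*1010) - 3948878)*((163 + 14) + 3633082/2998255) = ((-310 + 2020) - 3948878)*(177 + 3633082/2998255) = (1710 - 3948878)*(534324217/2998255) = -3947168*534324217/2998255 = -2109067450967456/2998255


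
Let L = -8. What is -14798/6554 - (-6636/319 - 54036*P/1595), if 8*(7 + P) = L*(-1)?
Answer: -33294013/180235 ≈ -184.73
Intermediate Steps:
P = -6 (P = -7 + (-8*(-1))/8 = -7 + (⅛)*8 = -7 + 1 = -6)
-14798/6554 - (-6636/319 - 54036*P/1595) = -14798/6554 - 13272/((-22330/(-6*57 + 35))) = -14798/(1/(1/6554)) - 13272/((-22330/(-342 + 35))) = -14798/6554 - 13272/((-22330/(-307))) = -14798*1/6554 - 13272/((-22330*(-1/307))) = -7399/3277 - 13272/22330/307 = -7399/3277 - 13272*307/22330 = -7399/3277 - 291036/1595 = -33294013/180235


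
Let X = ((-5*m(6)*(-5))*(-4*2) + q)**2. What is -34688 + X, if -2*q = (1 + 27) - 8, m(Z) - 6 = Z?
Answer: 5773412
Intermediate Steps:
m(Z) = 6 + Z
q = -10 (q = -((1 + 27) - 8)/2 = -(28 - 8)/2 = -1/2*20 = -10)
X = 5808100 (X = ((-5*(6 + 6)*(-5))*(-4*2) - 10)**2 = ((-5*12*(-5))*(-8) - 10)**2 = (-60*(-5)*(-8) - 10)**2 = (300*(-8) - 10)**2 = (-2400 - 10)**2 = (-2410)**2 = 5808100)
-34688 + X = -34688 + 5808100 = 5773412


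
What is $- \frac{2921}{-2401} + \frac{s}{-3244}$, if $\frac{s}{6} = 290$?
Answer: $\frac{1324496}{1947211} \approx 0.6802$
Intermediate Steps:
$s = 1740$ ($s = 6 \cdot 290 = 1740$)
$- \frac{2921}{-2401} + \frac{s}{-3244} = - \frac{2921}{-2401} + \frac{1740}{-3244} = \left(-2921\right) \left(- \frac{1}{2401}\right) + 1740 \left(- \frac{1}{3244}\right) = \frac{2921}{2401} - \frac{435}{811} = \frac{1324496}{1947211}$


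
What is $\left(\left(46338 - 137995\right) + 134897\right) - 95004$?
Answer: $-51764$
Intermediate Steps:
$\left(\left(46338 - 137995\right) + 134897\right) - 95004 = \left(-91657 + 134897\right) - 95004 = 43240 - 95004 = -51764$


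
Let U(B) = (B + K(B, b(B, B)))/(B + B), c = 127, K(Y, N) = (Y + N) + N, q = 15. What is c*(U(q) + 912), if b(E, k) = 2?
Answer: 1739519/15 ≈ 1.1597e+5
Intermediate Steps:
K(Y, N) = Y + 2*N (K(Y, N) = (N + Y) + N = Y + 2*N)
U(B) = (4 + 2*B)/(2*B) (U(B) = (B + (B + 2*2))/(B + B) = (B + (B + 4))/((2*B)) = (B + (4 + B))*(1/(2*B)) = (4 + 2*B)*(1/(2*B)) = (4 + 2*B)/(2*B))
c*(U(q) + 912) = 127*((2 + 15)/15 + 912) = 127*((1/15)*17 + 912) = 127*(17/15 + 912) = 127*(13697/15) = 1739519/15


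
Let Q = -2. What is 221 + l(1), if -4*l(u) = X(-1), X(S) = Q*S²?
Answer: 443/2 ≈ 221.50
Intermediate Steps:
X(S) = -2*S²
l(u) = ½ (l(u) = -(-1)*(-1)²/2 = -(-1)/2 = -¼*(-2) = ½)
221 + l(1) = 221 + ½ = 443/2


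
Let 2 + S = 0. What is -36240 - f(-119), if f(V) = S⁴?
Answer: -36256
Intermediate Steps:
S = -2 (S = -2 + 0 = -2)
f(V) = 16 (f(V) = (-2)⁴ = 16)
-36240 - f(-119) = -36240 - 1*16 = -36240 - 16 = -36256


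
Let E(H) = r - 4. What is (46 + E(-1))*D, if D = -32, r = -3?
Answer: -1248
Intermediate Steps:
E(H) = -7 (E(H) = -3 - 4 = -7)
(46 + E(-1))*D = (46 - 7)*(-32) = 39*(-32) = -1248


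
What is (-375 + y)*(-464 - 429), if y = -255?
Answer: 562590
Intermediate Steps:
(-375 + y)*(-464 - 429) = (-375 - 255)*(-464 - 429) = -630*(-893) = 562590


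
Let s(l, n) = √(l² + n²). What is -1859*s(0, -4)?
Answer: -7436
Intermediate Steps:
-1859*s(0, -4) = -1859*√(0² + (-4)²) = -1859*√(0 + 16) = -1859*√16 = -1859*4 = -7436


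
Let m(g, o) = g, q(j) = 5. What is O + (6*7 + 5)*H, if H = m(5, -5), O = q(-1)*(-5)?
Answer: 210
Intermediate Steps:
O = -25 (O = 5*(-5) = -25)
H = 5
O + (6*7 + 5)*H = -25 + (6*7 + 5)*5 = -25 + (42 + 5)*5 = -25 + 47*5 = -25 + 235 = 210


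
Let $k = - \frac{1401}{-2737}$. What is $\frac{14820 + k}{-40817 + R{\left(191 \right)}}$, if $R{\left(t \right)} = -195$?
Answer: $- \frac{40563741}{112249844} \approx -0.36137$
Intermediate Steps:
$k = \frac{1401}{2737}$ ($k = - \frac{1401 \left(-1\right)}{2737} = \left(-1\right) \left(- \frac{1401}{2737}\right) = \frac{1401}{2737} \approx 0.51187$)
$\frac{14820 + k}{-40817 + R{\left(191 \right)}} = \frac{14820 + \frac{1401}{2737}}{-40817 - 195} = \frac{40563741}{2737 \left(-41012\right)} = \frac{40563741}{2737} \left(- \frac{1}{41012}\right) = - \frac{40563741}{112249844}$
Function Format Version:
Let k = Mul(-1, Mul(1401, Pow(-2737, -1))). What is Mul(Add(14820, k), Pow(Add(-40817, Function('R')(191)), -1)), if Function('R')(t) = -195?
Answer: Rational(-40563741, 112249844) ≈ -0.36137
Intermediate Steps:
k = Rational(1401, 2737) (k = Mul(-1, Mul(1401, Rational(-1, 2737))) = Mul(-1, Rational(-1401, 2737)) = Rational(1401, 2737) ≈ 0.51187)
Mul(Add(14820, k), Pow(Add(-40817, Function('R')(191)), -1)) = Mul(Add(14820, Rational(1401, 2737)), Pow(Add(-40817, -195), -1)) = Mul(Rational(40563741, 2737), Pow(-41012, -1)) = Mul(Rational(40563741, 2737), Rational(-1, 41012)) = Rational(-40563741, 112249844)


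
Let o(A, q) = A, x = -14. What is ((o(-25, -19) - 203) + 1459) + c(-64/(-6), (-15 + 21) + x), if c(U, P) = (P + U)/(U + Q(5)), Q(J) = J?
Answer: 57865/47 ≈ 1231.2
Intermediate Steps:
c(U, P) = (P + U)/(5 + U) (c(U, P) = (P + U)/(U + 5) = (P + U)/(5 + U))
((o(-25, -19) - 203) + 1459) + c(-64/(-6), (-15 + 21) + x) = ((-25 - 203) + 1459) + (((-15 + 21) - 14) - 64/(-6))/(5 - 64/(-6)) = (-228 + 1459) + ((6 - 14) - 64*(-1/6))/(5 - 64*(-1/6)) = 1231 + (-8 + 32/3)/(5 + 32/3) = 1231 + (8/3)/(47/3) = 1231 + (3/47)*(8/3) = 1231 + 8/47 = 57865/47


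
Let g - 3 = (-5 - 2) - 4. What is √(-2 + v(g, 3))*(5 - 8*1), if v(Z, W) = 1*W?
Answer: -3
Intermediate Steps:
g = -8 (g = 3 + ((-5 - 2) - 4) = 3 + (-7 - 4) = 3 - 11 = -8)
v(Z, W) = W
√(-2 + v(g, 3))*(5 - 8*1) = √(-2 + 3)*(5 - 8*1) = √1*(5 - 8) = 1*(-3) = -3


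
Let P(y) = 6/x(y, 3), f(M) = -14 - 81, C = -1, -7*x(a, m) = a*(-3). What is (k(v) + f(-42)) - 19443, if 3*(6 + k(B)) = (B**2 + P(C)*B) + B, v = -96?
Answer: -16056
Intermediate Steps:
x(a, m) = 3*a/7 (x(a, m) = -a*(-3)/7 = -(-3)*a/7 = 3*a/7)
f(M) = -95
P(y) = 14/y (P(y) = 6/((3*y/7)) = 6*(7/(3*y)) = 14/y)
k(B) = -6 - 13*B/3 + B**2/3 (k(B) = -6 + ((B**2 + (14/(-1))*B) + B)/3 = -6 + ((B**2 + (14*(-1))*B) + B)/3 = -6 + ((B**2 - 14*B) + B)/3 = -6 + (B**2 - 13*B)/3 = -6 + (-13*B/3 + B**2/3) = -6 - 13*B/3 + B**2/3)
(k(v) + f(-42)) - 19443 = ((-6 - 13/3*(-96) + (1/3)*(-96)**2) - 95) - 19443 = ((-6 + 416 + (1/3)*9216) - 95) - 19443 = ((-6 + 416 + 3072) - 95) - 19443 = (3482 - 95) - 19443 = 3387 - 19443 = -16056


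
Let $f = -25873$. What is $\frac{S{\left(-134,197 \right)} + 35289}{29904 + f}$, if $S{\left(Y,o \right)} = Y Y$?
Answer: $\frac{53245}{4031} \approx 13.209$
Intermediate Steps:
$S{\left(Y,o \right)} = Y^{2}$
$\frac{S{\left(-134,197 \right)} + 35289}{29904 + f} = \frac{\left(-134\right)^{2} + 35289}{29904 - 25873} = \frac{17956 + 35289}{4031} = 53245 \cdot \frac{1}{4031} = \frac{53245}{4031}$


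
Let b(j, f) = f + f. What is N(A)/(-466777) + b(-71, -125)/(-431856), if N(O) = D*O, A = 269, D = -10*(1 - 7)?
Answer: -3426730795/100790224056 ≈ -0.033999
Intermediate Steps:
D = 60 (D = -10*(-6) = 60)
b(j, f) = 2*f
N(O) = 60*O
N(A)/(-466777) + b(-71, -125)/(-431856) = (60*269)/(-466777) + (2*(-125))/(-431856) = 16140*(-1/466777) - 250*(-1/431856) = -16140/466777 + 125/215928 = -3426730795/100790224056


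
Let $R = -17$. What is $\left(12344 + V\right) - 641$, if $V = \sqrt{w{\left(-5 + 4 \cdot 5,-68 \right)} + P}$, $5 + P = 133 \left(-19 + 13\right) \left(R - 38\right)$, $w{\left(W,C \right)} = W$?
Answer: $11703 + 10 \sqrt{439} \approx 11913.0$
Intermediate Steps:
$P = 43885$ ($P = -5 + 133 \left(-19 + 13\right) \left(-17 - 38\right) = -5 + 133 \left(\left(-6\right) \left(-55\right)\right) = -5 + 133 \cdot 330 = -5 + 43890 = 43885$)
$V = 10 \sqrt{439}$ ($V = \sqrt{\left(-5 + 4 \cdot 5\right) + 43885} = \sqrt{\left(-5 + 20\right) + 43885} = \sqrt{15 + 43885} = \sqrt{43900} = 10 \sqrt{439} \approx 209.52$)
$\left(12344 + V\right) - 641 = \left(12344 + 10 \sqrt{439}\right) - 641 = 11703 + 10 \sqrt{439}$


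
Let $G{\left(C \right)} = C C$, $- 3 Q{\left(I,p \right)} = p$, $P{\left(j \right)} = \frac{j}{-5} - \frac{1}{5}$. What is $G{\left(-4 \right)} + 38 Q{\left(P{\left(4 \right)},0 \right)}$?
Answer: $16$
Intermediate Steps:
$P{\left(j \right)} = - \frac{1}{5} - \frac{j}{5}$ ($P{\left(j \right)} = j \left(- \frac{1}{5}\right) - \frac{1}{5} = - \frac{j}{5} - \frac{1}{5} = - \frac{1}{5} - \frac{j}{5}$)
$Q{\left(I,p \right)} = - \frac{p}{3}$
$G{\left(C \right)} = C^{2}$
$G{\left(-4 \right)} + 38 Q{\left(P{\left(4 \right)},0 \right)} = \left(-4\right)^{2} + 38 \left(\left(- \frac{1}{3}\right) 0\right) = 16 + 38 \cdot 0 = 16 + 0 = 16$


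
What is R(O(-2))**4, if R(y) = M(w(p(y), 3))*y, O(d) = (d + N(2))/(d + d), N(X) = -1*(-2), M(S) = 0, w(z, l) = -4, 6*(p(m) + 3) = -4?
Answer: 0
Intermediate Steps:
p(m) = -11/3 (p(m) = -3 + (1/6)*(-4) = -3 - 2/3 = -11/3)
N(X) = 2
O(d) = (2 + d)/(2*d) (O(d) = (d + 2)/(d + d) = (2 + d)/((2*d)) = (2 + d)*(1/(2*d)) = (2 + d)/(2*d))
R(y) = 0 (R(y) = 0*y = 0)
R(O(-2))**4 = 0**4 = 0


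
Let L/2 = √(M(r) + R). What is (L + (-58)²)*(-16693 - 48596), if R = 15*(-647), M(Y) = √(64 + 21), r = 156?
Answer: -219632196 - 130578*I*√(9705 - √85) ≈ -2.1963e+8 - 1.2858e+7*I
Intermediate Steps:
M(Y) = √85
R = -9705
L = 2*√(-9705 + √85) (L = 2*√(√85 - 9705) = 2*√(-9705 + √85) ≈ 196.93*I)
(L + (-58)²)*(-16693 - 48596) = (2*√(-9705 + √85) + (-58)²)*(-16693 - 48596) = (2*√(-9705 + √85) + 3364)*(-65289) = (3364 + 2*√(-9705 + √85))*(-65289) = -219632196 - 130578*√(-9705 + √85)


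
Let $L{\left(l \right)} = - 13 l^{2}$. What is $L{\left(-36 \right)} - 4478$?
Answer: $-21326$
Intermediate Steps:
$L{\left(-36 \right)} - 4478 = - 13 \left(-36\right)^{2} - 4478 = \left(-13\right) 1296 - 4478 = -16848 - 4478 = -21326$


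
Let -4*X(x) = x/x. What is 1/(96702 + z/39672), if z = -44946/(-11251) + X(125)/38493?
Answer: 68725351697184/6645878966741501429 ≈ 1.0341e-5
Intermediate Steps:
X(x) = -¼ (X(x) = -x/(4*x) = -¼*1 = -¼)
z = 6920414261/1732338972 (z = -44946/(-11251) - ¼/38493 = -44946*(-1/11251) - ¼*1/38493 = 44946/11251 - 1/153972 = 6920414261/1732338972 ≈ 3.9948)
1/(96702 + z/39672) = 1/(96702 + (6920414261/1732338972)/39672) = 1/(96702 + (6920414261/1732338972)*(1/39672)) = 1/(96702 + 6920414261/68725351697184) = 1/(6645878966741501429/68725351697184) = 68725351697184/6645878966741501429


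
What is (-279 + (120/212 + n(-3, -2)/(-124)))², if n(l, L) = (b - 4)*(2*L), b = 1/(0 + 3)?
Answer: 1885085064256/24295041 ≈ 77591.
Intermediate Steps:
b = ⅓ (b = 1/3 = ⅓ ≈ 0.33333)
n(l, L) = -22*L/3 (n(l, L) = (⅓ - 4)*(2*L) = -22*L/3)
(-279 + (120/212 + n(-3, -2)/(-124)))² = (-279 + (120/212 - 22/3*(-2)/(-124)))² = (-279 + (120*(1/212) + (44/3)*(-1/124)))² = (-279 + (30/53 - 11/93))² = (-279 + 2207/4929)² = (-1372984/4929)² = 1885085064256/24295041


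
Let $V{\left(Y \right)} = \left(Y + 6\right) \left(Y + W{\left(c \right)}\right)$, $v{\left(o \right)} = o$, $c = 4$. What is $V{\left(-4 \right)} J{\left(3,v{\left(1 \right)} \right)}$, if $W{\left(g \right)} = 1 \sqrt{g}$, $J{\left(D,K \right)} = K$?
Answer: $-4$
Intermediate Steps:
$W{\left(g \right)} = \sqrt{g}$
$V{\left(Y \right)} = \left(2 + Y\right) \left(6 + Y\right)$ ($V{\left(Y \right)} = \left(Y + 6\right) \left(Y + \sqrt{4}\right) = \left(6 + Y\right) \left(Y + 2\right) = \left(6 + Y\right) \left(2 + Y\right) = \left(2 + Y\right) \left(6 + Y\right)$)
$V{\left(-4 \right)} J{\left(3,v{\left(1 \right)} \right)} = \left(12 + \left(-4\right)^{2} + 8 \left(-4\right)\right) 1 = \left(12 + 16 - 32\right) 1 = \left(-4\right) 1 = -4$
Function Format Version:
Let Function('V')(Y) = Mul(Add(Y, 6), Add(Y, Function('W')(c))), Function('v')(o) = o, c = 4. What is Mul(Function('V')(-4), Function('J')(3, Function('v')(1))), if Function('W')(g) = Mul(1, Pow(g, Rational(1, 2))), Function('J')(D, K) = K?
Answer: -4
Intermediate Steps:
Function('W')(g) = Pow(g, Rational(1, 2))
Function('V')(Y) = Mul(Add(2, Y), Add(6, Y)) (Function('V')(Y) = Mul(Add(Y, 6), Add(Y, Pow(4, Rational(1, 2)))) = Mul(Add(6, Y), Add(Y, 2)) = Mul(Add(6, Y), Add(2, Y)) = Mul(Add(2, Y), Add(6, Y)))
Mul(Function('V')(-4), Function('J')(3, Function('v')(1))) = Mul(Add(12, Pow(-4, 2), Mul(8, -4)), 1) = Mul(Add(12, 16, -32), 1) = Mul(-4, 1) = -4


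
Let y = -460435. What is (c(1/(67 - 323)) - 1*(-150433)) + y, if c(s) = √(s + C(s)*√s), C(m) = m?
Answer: -310002 + √(-16 - I)/64 ≈ -3.1e+5 - 0.062531*I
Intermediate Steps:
c(s) = √(s + s^(3/2)) (c(s) = √(s + s*√s) = √(s + s^(3/2)))
(c(1/(67 - 323)) - 1*(-150433)) + y = (√(1/(67 - 323) + (1/(67 - 323))^(3/2)) - 1*(-150433)) - 460435 = (√(1/(-256) + (1/(-256))^(3/2)) + 150433) - 460435 = (√(-1/256 + (-1/256)^(3/2)) + 150433) - 460435 = (√(-1/256 - I/4096) + 150433) - 460435 = (150433 + √(-1/256 - I/4096)) - 460435 = -310002 + √(-1/256 - I/4096)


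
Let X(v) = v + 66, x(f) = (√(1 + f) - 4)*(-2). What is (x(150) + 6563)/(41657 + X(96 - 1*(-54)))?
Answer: 6571/41873 - 2*√151/41873 ≈ 0.15634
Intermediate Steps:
x(f) = 8 - 2*√(1 + f) (x(f) = (-4 + √(1 + f))*(-2) = 8 - 2*√(1 + f))
X(v) = 66 + v
(x(150) + 6563)/(41657 + X(96 - 1*(-54))) = ((8 - 2*√(1 + 150)) + 6563)/(41657 + (66 + (96 - 1*(-54)))) = ((8 - 2*√151) + 6563)/(41657 + (66 + (96 + 54))) = (6571 - 2*√151)/(41657 + (66 + 150)) = (6571 - 2*√151)/(41657 + 216) = (6571 - 2*√151)/41873 = (6571 - 2*√151)*(1/41873) = 6571/41873 - 2*√151/41873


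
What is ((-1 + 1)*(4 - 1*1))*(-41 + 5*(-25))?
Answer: 0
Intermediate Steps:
((-1 + 1)*(4 - 1*1))*(-41 + 5*(-25)) = (0*(4 - 1))*(-41 - 125) = (0*3)*(-166) = 0*(-166) = 0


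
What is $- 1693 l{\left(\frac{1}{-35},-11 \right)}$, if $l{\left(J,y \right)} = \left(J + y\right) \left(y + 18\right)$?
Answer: $\frac{653498}{5} \approx 1.307 \cdot 10^{5}$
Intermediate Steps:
$l{\left(J,y \right)} = \left(18 + y\right) \left(J + y\right)$ ($l{\left(J,y \right)} = \left(J + y\right) \left(18 + y\right) = \left(18 + y\right) \left(J + y\right)$)
$- 1693 l{\left(\frac{1}{-35},-11 \right)} = - 1693 \left(\left(-11\right)^{2} + \frac{18}{-35} + 18 \left(-11\right) + \frac{1}{-35} \left(-11\right)\right) = - 1693 \left(121 + 18 \left(- \frac{1}{35}\right) - 198 - - \frac{11}{35}\right) = - 1693 \left(121 - \frac{18}{35} - 198 + \frac{11}{35}\right) = \left(-1693\right) \left(- \frac{386}{5}\right) = \frac{653498}{5}$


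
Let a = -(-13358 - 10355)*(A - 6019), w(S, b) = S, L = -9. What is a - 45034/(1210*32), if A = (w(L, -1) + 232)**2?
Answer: 1824231602753/1760 ≈ 1.0365e+9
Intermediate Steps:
A = 49729 (A = (-9 + 232)**2 = 223**2 = 49729)
a = 1036495230 (a = -(-13358 - 10355)*(49729 - 6019) = -(-23713)*43710 = -1*(-1036495230) = 1036495230)
a - 45034/(1210*32) = 1036495230 - 45034/(1210*32) = 1036495230 - 45034/38720 = 1036495230 - 1*2047/1760 = 1036495230 - 2047/1760 = 1824231602753/1760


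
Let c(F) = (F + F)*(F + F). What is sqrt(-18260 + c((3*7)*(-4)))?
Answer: 2*sqrt(2491) ≈ 99.820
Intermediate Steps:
c(F) = 4*F**2 (c(F) = (2*F)*(2*F) = 4*F**2)
sqrt(-18260 + c((3*7)*(-4))) = sqrt(-18260 + 4*((3*7)*(-4))**2) = sqrt(-18260 + 4*(21*(-4))**2) = sqrt(-18260 + 4*(-84)**2) = sqrt(-18260 + 4*7056) = sqrt(-18260 + 28224) = sqrt(9964) = 2*sqrt(2491)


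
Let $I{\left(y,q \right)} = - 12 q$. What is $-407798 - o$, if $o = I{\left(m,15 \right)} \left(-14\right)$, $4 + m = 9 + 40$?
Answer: $-410318$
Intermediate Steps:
$m = 45$ ($m = -4 + \left(9 + 40\right) = -4 + 49 = 45$)
$o = 2520$ ($o = \left(-12\right) 15 \left(-14\right) = \left(-180\right) \left(-14\right) = 2520$)
$-407798 - o = -407798 - 2520 = -410318$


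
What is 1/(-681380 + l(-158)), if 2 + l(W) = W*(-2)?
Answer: -1/681066 ≈ -1.4683e-6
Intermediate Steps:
l(W) = -2 - 2*W (l(W) = -2 + W*(-2) = -2 - 2*W)
1/(-681380 + l(-158)) = 1/(-681380 + (-2 - 2*(-158))) = 1/(-681380 + (-2 + 316)) = 1/(-681380 + 314) = 1/(-681066) = -1/681066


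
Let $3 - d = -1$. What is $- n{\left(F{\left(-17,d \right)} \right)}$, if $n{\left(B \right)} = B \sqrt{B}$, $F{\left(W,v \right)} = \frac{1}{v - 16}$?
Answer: $\frac{i \sqrt{3}}{72} \approx 0.024056 i$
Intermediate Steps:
$d = 4$ ($d = 3 - -1 = 3 + 1 = 4$)
$F{\left(W,v \right)} = \frac{1}{-16 + v}$
$n{\left(B \right)} = B^{\frac{3}{2}}$
$- n{\left(F{\left(-17,d \right)} \right)} = - \left(\frac{1}{-16 + 4}\right)^{\frac{3}{2}} = - \left(\frac{1}{-12}\right)^{\frac{3}{2}} = - \left(- \frac{1}{12}\right)^{\frac{3}{2}} = - \frac{\left(-1\right) i \sqrt{3}}{72} = \frac{i \sqrt{3}}{72}$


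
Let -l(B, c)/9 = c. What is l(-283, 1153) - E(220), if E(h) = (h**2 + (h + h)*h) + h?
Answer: -155797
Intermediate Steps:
l(B, c) = -9*c
E(h) = h + 3*h**2 (E(h) = (h**2 + (2*h)*h) + h = (h**2 + 2*h**2) + h = 3*h**2 + h = h + 3*h**2)
l(-283, 1153) - E(220) = -9*1153 - 220*(1 + 3*220) = -10377 - 220*(1 + 660) = -10377 - 220*661 = -10377 - 1*145420 = -10377 - 145420 = -155797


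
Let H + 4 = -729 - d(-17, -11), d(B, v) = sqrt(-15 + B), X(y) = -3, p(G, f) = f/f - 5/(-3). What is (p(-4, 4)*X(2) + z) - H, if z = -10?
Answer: 715 + 4*I*sqrt(2) ≈ 715.0 + 5.6569*I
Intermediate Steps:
p(G, f) = 8/3 (p(G, f) = 1 - 5*(-1/3) = 1 + 5/3 = 8/3)
H = -733 - 4*I*sqrt(2) (H = -4 + (-729 - sqrt(-15 - 17)) = -4 + (-729 - sqrt(-32)) = -4 + (-729 - 4*I*sqrt(2)) = -733 - 4*I*sqrt(2) ≈ -733.0 - 5.6569*I)
(p(-4, 4)*X(2) + z) - H = ((8/3)*(-3) - 10) - (-733 - 4*I*sqrt(2)) = (-8 - 10) + (733 + 4*I*sqrt(2)) = -18 + (733 + 4*I*sqrt(2)) = 715 + 4*I*sqrt(2)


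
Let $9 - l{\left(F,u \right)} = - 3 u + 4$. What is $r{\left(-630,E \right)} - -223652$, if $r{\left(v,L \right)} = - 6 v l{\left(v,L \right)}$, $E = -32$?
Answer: $-120328$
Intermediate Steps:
$l{\left(F,u \right)} = 5 + 3 u$ ($l{\left(F,u \right)} = 9 - \left(- 3 u + 4\right) = 9 - \left(4 - 3 u\right) = 9 + \left(-4 + 3 u\right) = 5 + 3 u$)
$r{\left(v,L \right)} = - 6 v \left(5 + 3 L\right)$
$r{\left(-630,E \right)} - -223652 = \left(-6\right) \left(-630\right) \left(5 + 3 \left(-32\right)\right) - -223652 = \left(-6\right) \left(-630\right) \left(5 - 96\right) + 223652 = \left(-6\right) \left(-630\right) \left(-91\right) + 223652 = -343980 + 223652 = -120328$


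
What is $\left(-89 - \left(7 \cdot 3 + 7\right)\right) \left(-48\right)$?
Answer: $5616$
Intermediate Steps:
$\left(-89 - \left(7 \cdot 3 + 7\right)\right) \left(-48\right) = \left(-89 - \left(21 + 7\right)\right) \left(-48\right) = \left(-89 - 28\right) \left(-48\right) = \left(-117\right) \left(-48\right) = 5616$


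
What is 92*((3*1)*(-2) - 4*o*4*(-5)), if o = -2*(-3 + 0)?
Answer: 43608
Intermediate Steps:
o = 6 (o = -2*(-3) = 6)
92*((3*1)*(-2) - 4*o*4*(-5)) = 92*((3*1)*(-2) - 4*6*4*(-5)) = 92*(3*(-2) - 96*(-5)) = 92*(-6 - 4*(-120)) = 92*(-6 + 480) = 92*474 = 43608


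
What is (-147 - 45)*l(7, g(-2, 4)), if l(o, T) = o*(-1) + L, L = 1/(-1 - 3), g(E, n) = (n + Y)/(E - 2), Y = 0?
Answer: 1392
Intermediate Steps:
g(E, n) = n/(-2 + E) (g(E, n) = (n + 0)/(E - 2) = n/(-2 + E))
L = -¼ (L = 1/(-4) = -¼ ≈ -0.25000)
l(o, T) = -¼ - o (l(o, T) = o*(-1) - ¼ = -o - ¼ = -¼ - o)
(-147 - 45)*l(7, g(-2, 4)) = (-147 - 45)*(-¼ - 1*7) = -192*(-¼ - 7) = -192*(-29/4) = 1392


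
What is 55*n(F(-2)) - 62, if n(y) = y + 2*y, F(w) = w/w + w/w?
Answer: 268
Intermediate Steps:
F(w) = 2 (F(w) = 1 + 1 = 2)
n(y) = 3*y
55*n(F(-2)) - 62 = 55*(3*2) - 62 = 55*6 - 62 = 330 - 62 = 268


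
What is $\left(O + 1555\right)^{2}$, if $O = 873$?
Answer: $5895184$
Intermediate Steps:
$\left(O + 1555\right)^{2} = \left(873 + 1555\right)^{2} = 2428^{2} = 5895184$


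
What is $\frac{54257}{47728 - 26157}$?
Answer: $\frac{54257}{21571} \approx 2.5153$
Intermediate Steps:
$\frac{54257}{47728 - 26157} = \frac{54257}{21571}$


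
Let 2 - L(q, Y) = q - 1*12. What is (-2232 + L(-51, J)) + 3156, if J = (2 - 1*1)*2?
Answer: 989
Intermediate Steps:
J = 2 (J = (2 - 1)*2 = 1*2 = 2)
L(q, Y) = 14 - q (L(q, Y) = 2 - (q - 1*12) = 2 - (q - 12) = 2 - (-12 + q) = 2 + (12 - q) = 14 - q)
(-2232 + L(-51, J)) + 3156 = (-2232 + (14 - 1*(-51))) + 3156 = (-2232 + (14 + 51)) + 3156 = (-2232 + 65) + 3156 = -2167 + 3156 = 989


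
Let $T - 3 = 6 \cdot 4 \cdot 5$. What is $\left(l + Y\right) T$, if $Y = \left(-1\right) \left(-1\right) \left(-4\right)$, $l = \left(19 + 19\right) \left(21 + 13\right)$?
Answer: $158424$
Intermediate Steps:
$l = 1292$ ($l = 38 \cdot 34 = 1292$)
$Y = -4$ ($Y = 1 \left(-4\right) = -4$)
$T = 123$ ($T = 3 + 6 \cdot 4 \cdot 5 = 3 + 24 \cdot 5 = 3 + 120 = 123$)
$\left(l + Y\right) T = \left(1292 - 4\right) 123 = 1288 \cdot 123 = 158424$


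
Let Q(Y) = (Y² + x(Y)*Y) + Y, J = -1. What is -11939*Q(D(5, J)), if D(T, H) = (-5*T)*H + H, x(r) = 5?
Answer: -8596080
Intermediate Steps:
D(T, H) = H - 5*H*T (D(T, H) = -5*H*T + H = H - 5*H*T)
Q(Y) = Y² + 6*Y (Q(Y) = (Y² + 5*Y) + Y = Y² + 6*Y)
-11939*Q(D(5, J)) = -11939*(-(1 - 5*5))*(6 - (1 - 5*5)) = -11939*(-(1 - 25))*(6 - (1 - 25)) = -11939*(-1*(-24))*(6 - 1*(-24)) = -286536*(6 + 24) = -286536*30 = -11939*720 = -8596080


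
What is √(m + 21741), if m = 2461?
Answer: √24202 ≈ 155.57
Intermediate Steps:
√(m + 21741) = √(2461 + 21741) = √24202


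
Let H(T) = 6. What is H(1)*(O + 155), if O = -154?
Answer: 6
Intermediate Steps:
H(1)*(O + 155) = 6*(-154 + 155) = 6*1 = 6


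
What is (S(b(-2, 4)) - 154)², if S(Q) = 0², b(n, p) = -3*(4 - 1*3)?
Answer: 23716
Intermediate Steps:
b(n, p) = -3 (b(n, p) = -3*(4 - 3) = -3*1 = -3)
S(Q) = 0
(S(b(-2, 4)) - 154)² = (0 - 154)² = (-154)² = 23716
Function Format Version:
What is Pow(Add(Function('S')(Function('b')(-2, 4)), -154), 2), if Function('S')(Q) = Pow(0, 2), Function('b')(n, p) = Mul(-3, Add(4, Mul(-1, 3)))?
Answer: 23716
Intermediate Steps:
Function('b')(n, p) = -3 (Function('b')(n, p) = Mul(-3, Add(4, -3)) = Mul(-3, 1) = -3)
Function('S')(Q) = 0
Pow(Add(Function('S')(Function('b')(-2, 4)), -154), 2) = Pow(Add(0, -154), 2) = Pow(-154, 2) = 23716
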